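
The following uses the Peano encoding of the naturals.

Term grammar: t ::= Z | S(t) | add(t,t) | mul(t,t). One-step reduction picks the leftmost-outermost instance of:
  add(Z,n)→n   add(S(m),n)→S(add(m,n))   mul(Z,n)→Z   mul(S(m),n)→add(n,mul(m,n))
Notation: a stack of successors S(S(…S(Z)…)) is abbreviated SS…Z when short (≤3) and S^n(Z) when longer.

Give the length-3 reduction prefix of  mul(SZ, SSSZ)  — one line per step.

  start: mul(SZ, SSSZ)
  [1] add(SSSZ, mul(Z, SSSZ))
  [2] S(add(SSZ, mul(Z, SSSZ)))
  [3] S(S(add(SZ, mul(Z, SSSZ))))

Answer: after 3 steps: S(S(add(SZ, mul(Z, SSSZ))))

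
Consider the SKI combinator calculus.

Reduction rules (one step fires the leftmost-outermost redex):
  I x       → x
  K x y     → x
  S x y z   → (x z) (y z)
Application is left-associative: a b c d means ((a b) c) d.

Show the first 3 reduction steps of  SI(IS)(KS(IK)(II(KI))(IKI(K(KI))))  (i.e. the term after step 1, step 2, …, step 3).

  start: SI(IS)(KS(IK)(II(KI))(IKI(K(KI))))
  [1] I(KS(IK)(II(KI))(IKI(K(KI))))(IS(KS(IK)(II(KI))(IKI(K(KI)))))
  [2] KS(IK)(II(KI))(IKI(K(KI)))(IS(KS(IK)(II(KI))(IKI(K(KI)))))
  [3] S(II(KI))(IKI(K(KI)))(IS(KS(IK)(II(KI))(IKI(K(KI)))))

Answer: after 3 steps: S(II(KI))(IKI(K(KI)))(IS(KS(IK)(II(KI))(IKI(K(KI)))))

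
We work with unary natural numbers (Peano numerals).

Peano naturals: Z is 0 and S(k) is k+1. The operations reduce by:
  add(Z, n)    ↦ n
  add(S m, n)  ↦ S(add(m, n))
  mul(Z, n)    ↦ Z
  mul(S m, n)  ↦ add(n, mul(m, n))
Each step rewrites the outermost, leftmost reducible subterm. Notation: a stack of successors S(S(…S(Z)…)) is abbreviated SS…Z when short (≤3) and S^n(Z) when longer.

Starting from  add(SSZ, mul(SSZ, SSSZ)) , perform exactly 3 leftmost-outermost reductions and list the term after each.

Answer: after 3 steps: S(S(mul(SSZ, SSSZ)))

Working:
  start: add(SSZ, mul(SSZ, SSSZ))
  [1] S(add(SZ, mul(SSZ, SSSZ)))
  [2] S(S(add(Z, mul(SSZ, SSSZ))))
  [3] S(S(mul(SSZ, SSSZ)))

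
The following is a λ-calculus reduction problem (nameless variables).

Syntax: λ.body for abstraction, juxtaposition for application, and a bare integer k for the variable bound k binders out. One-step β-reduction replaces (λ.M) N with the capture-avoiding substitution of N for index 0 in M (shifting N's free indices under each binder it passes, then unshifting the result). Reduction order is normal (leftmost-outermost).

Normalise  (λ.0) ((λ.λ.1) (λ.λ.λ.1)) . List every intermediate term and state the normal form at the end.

  start: (λ.0) ((λ.λ.1) (λ.λ.λ.1))
  [1] (λ.λ.1) (λ.λ.λ.1)
  [2] λ.λ.λ.λ.1

Answer: normal form = λ.λ.λ.λ.1  (in 2 steps)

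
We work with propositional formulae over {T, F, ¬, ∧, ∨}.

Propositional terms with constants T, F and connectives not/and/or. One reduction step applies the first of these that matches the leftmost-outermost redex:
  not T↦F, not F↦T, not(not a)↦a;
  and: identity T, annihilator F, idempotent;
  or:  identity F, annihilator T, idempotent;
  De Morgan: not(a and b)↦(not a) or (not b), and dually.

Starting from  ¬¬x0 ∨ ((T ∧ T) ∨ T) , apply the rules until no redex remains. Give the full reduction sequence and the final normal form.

  start: ¬¬x0 ∨ ((T ∧ T) ∨ T)
  [1] x0 ∨ ((T ∧ T) ∨ T)
  [2] x0 ∨ T
  [3] T

Answer: normal form = T  (in 3 steps)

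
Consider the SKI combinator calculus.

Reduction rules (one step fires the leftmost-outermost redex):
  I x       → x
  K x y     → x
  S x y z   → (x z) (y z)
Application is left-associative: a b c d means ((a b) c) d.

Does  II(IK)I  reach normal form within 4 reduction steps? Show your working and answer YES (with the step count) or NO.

Answer: YES — reaches normal form KI in 3 ≤ 4 steps

Working:
  start: II(IK)I
  →1  I(IK)I
  →2  IKI
  →3  KI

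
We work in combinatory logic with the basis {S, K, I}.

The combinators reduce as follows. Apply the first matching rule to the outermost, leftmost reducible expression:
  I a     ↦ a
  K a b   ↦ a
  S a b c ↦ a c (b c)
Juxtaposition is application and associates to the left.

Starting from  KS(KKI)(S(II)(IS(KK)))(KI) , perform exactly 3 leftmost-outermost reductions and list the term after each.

Answer: after 3 steps: S(SI(S(KK)))(KI)

Working:
  start: KS(KKI)(S(II)(IS(KK)))(KI)
  [1] S(S(II)(IS(KK)))(KI)
  [2] S(SI(IS(KK)))(KI)
  [3] S(SI(S(KK)))(KI)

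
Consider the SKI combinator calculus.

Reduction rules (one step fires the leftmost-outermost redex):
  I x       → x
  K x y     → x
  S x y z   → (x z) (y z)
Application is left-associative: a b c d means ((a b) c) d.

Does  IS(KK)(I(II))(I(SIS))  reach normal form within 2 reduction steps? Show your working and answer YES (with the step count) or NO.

Answer: NO — after 2 steps the term is KK(I(SIS))(I(II)(I(SIS))), not yet normal

Derivation:
  start: IS(KK)(I(II))(I(SIS))
  step 1: S(KK)(I(II))(I(SIS))
  step 2: KK(I(SIS))(I(II)(I(SIS)))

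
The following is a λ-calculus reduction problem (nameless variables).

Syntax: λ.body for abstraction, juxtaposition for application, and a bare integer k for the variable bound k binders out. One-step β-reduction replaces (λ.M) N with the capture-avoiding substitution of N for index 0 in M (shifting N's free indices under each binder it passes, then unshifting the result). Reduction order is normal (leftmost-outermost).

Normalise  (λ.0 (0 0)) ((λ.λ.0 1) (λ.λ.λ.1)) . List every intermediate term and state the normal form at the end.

Answer: normal form = λ.λ.λ.λ.1  (in 9 steps)

Working:
  start: (λ.0 (0 0)) ((λ.λ.0 1) (λ.λ.λ.1))
  [1] (λ.λ.0 1) (λ.λ.λ.1) ((λ.λ.0 1) (λ.λ.λ.1) ((λ.λ.0 1) (λ.λ.λ.1)))
  [2] (λ.0 (λ.λ.λ.1)) ((λ.λ.0 1) (λ.λ.λ.1) ((λ.λ.0 1) (λ.λ.λ.1)))
  [3] (λ.λ.0 1) (λ.λ.λ.1) ((λ.λ.0 1) (λ.λ.λ.1)) (λ.λ.λ.1)
  [4] (λ.0 (λ.λ.λ.1)) ((λ.λ.0 1) (λ.λ.λ.1)) (λ.λ.λ.1)
  [5] (λ.λ.0 1) (λ.λ.λ.1) (λ.λ.λ.1) (λ.λ.λ.1)
  [6] (λ.0 (λ.λ.λ.1)) (λ.λ.λ.1) (λ.λ.λ.1)
  [7] (λ.λ.λ.1) (λ.λ.λ.1) (λ.λ.λ.1)
  [8] (λ.λ.1) (λ.λ.λ.1)
  [9] λ.λ.λ.λ.1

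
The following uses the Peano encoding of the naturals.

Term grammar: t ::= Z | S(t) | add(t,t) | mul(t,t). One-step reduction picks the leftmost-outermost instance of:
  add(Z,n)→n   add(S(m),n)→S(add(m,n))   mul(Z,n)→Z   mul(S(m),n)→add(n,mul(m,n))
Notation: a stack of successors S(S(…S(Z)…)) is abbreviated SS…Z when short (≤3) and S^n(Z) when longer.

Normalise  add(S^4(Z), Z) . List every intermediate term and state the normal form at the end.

  start: add(S^4(Z), Z)
  [1] S(add(SSSZ, Z))
  [2] S(S(add(SSZ, Z)))
  [3] S(S(S(add(SZ, Z))))
  [4] S(S(S(S(add(Z, Z)))))
  [5] S^4(Z)

Answer: normal form = S^4(Z)  (in 5 steps)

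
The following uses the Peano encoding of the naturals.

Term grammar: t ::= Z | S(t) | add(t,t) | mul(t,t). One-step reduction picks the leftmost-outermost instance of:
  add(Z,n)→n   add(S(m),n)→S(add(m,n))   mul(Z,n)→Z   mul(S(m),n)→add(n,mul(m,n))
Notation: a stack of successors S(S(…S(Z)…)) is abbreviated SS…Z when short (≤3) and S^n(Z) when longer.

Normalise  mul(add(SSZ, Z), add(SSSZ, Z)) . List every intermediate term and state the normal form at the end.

Answer: normal form = S^6(Z)  (in 22 steps)

Reduction:
  start: mul(add(SSZ, Z), add(SSSZ, Z))
  →1  mul(S(add(SZ, Z)), add(SSSZ, Z))
  →2  add(add(SSSZ, Z), mul(add(SZ, Z), add(SSSZ, Z)))
  →3  add(S(add(SSZ, Z)), mul(add(SZ, Z), add(SSSZ, Z)))
  →4  S(add(add(SSZ, Z), mul(add(SZ, Z), add(SSSZ, Z))))
  →5  S(add(S(add(SZ, Z)), mul(add(SZ, Z), add(SSSZ, Z))))
  →6  S(S(add(add(SZ, Z), mul(add(SZ, Z), add(SSSZ, Z)))))
  →7  S(S(add(S(add(Z, Z)), mul(add(SZ, Z), add(SSSZ, Z)))))
  →8  S(S(S(add(add(Z, Z), mul(add(SZ, Z), add(SSSZ, Z))))))
  →9  S(S(S(add(Z, mul(add(SZ, Z), add(SSSZ, Z))))))
  →10  S(S(S(mul(add(SZ, Z), add(SSSZ, Z)))))
  →11  S(S(S(mul(S(add(Z, Z)), add(SSSZ, Z)))))
  →12  S(S(S(add(add(SSSZ, Z), mul(add(Z, Z), add(SSSZ, Z))))))
  →13  S(S(S(add(S(add(SSZ, Z)), mul(add(Z, Z), add(SSSZ, Z))))))
  →14  S(S(S(S(add(add(SSZ, Z), mul(add(Z, Z), add(SSSZ, Z)))))))
  →15  S(S(S(S(add(S(add(SZ, Z)), mul(add(Z, Z), add(SSSZ, Z)))))))
  →16  S(S(S(S(S(add(add(SZ, Z), mul(add(Z, Z), add(SSSZ, Z))))))))
  →17  S(S(S(S(S(add(S(add(Z, Z)), mul(add(Z, Z), add(SSSZ, Z))))))))
  →18  S(S(S(S(S(S(add(add(Z, Z), mul(add(Z, Z), add(SSSZ, Z)))))))))
  →19  S(S(S(S(S(S(add(Z, mul(add(Z, Z), add(SSSZ, Z)))))))))
  →20  S(S(S(S(S(S(mul(add(Z, Z), add(SSSZ, Z))))))))
  →21  S(S(S(S(S(S(mul(Z, add(SSSZ, Z))))))))
  →22  S^6(Z)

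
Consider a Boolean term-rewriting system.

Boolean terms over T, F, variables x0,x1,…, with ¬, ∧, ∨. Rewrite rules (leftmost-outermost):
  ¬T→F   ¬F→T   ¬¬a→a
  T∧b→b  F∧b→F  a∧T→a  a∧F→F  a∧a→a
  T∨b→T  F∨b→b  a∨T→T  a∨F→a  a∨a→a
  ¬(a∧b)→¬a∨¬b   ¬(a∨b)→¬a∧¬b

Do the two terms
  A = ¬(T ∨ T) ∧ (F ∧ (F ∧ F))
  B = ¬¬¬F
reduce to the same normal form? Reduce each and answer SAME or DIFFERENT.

Term A:
  start: ¬(T ∨ T) ∧ (F ∧ (F ∧ F))
  [1] (¬T ∧ ¬T) ∧ (F ∧ (F ∧ F))
  [2] ¬T ∧ (F ∧ (F ∧ F))
  [3] F ∧ (F ∧ (F ∧ F))
  [4] F

Term B:
  start: ¬¬¬F
  [1] ¬F
  [2] T

Answer: DIFFERENT — A ⇓ F, B ⇓ T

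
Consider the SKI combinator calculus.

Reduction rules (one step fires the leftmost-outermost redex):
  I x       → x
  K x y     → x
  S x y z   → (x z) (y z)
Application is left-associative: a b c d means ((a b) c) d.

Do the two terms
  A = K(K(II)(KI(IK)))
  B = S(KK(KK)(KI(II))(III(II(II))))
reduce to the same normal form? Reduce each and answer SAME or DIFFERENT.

Term A:
  start: K(K(II)(KI(IK)))
  →1  K(II)
  →2  KI

Term B:
  start: S(KK(KK)(KI(II))(III(II(II))))
  →1  S(K(KI(II))(III(II(II))))
  →2  S(KI(II))
  →3  SI

Answer: DIFFERENT — A ⇓ KI, B ⇓ SI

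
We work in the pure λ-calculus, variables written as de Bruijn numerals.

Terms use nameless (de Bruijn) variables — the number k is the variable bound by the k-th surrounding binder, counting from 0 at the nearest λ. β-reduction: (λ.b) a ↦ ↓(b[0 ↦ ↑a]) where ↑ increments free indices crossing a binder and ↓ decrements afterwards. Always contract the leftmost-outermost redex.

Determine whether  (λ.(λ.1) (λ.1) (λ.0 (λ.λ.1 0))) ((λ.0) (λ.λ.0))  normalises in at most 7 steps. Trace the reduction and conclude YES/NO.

Answer: YES — reaches normal form λ.0 in 4 ≤ 7 steps

Reduction:
  start: (λ.(λ.1) (λ.1) (λ.0 (λ.λ.1 0))) ((λ.0) (λ.λ.0))
  →1  (λ.(λ.0) (λ.λ.0)) (λ.(λ.0) (λ.λ.0)) (λ.0 (λ.λ.1 0))
  →2  (λ.0) (λ.λ.0) (λ.0 (λ.λ.1 0))
  →3  (λ.λ.0) (λ.0 (λ.λ.1 0))
  →4  λ.0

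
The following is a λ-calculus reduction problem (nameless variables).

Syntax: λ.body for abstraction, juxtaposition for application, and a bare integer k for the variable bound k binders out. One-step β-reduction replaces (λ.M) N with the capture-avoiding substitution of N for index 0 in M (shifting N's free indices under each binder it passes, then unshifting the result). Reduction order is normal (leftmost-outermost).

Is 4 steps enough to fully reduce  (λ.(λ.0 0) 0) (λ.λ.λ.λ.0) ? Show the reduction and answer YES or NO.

Answer: YES — reaches normal form λ.λ.λ.0 in 3 ≤ 4 steps

Reduction:
  start: (λ.(λ.0 0) 0) (λ.λ.λ.λ.0)
  [1] (λ.0 0) (λ.λ.λ.λ.0)
  [2] (λ.λ.λ.λ.0) (λ.λ.λ.λ.0)
  [3] λ.λ.λ.0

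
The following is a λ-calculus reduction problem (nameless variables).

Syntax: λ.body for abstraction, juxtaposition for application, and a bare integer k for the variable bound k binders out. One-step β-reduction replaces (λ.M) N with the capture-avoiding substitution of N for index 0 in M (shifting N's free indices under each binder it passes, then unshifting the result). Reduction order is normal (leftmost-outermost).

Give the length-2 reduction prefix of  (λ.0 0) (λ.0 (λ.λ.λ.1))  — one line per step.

  start: (λ.0 0) (λ.0 (λ.λ.λ.1))
  [1] (λ.0 (λ.λ.λ.1)) (λ.0 (λ.λ.λ.1))
  [2] (λ.0 (λ.λ.λ.1)) (λ.λ.λ.1)

Answer: after 2 steps: (λ.0 (λ.λ.λ.1)) (λ.λ.λ.1)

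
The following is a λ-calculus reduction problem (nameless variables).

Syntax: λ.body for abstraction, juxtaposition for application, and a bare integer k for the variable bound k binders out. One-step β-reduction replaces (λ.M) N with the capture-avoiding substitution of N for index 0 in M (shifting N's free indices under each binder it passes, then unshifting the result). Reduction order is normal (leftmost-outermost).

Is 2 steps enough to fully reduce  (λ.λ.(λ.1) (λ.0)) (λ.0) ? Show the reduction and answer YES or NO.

Answer: YES — reaches normal form λ.0 in 2 ≤ 2 steps

Reduction:
  start: (λ.λ.(λ.1) (λ.0)) (λ.0)
  [1] λ.(λ.1) (λ.0)
  [2] λ.0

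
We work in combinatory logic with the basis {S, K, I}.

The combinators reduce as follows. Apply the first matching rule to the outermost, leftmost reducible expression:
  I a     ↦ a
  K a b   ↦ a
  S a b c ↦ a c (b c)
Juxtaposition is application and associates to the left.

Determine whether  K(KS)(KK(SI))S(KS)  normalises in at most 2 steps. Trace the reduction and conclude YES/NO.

Answer: YES — reaches normal form S(KS) in 2 ≤ 2 steps

Working:
  start: K(KS)(KK(SI))S(KS)
  step 1: KSS(KS)
  step 2: S(KS)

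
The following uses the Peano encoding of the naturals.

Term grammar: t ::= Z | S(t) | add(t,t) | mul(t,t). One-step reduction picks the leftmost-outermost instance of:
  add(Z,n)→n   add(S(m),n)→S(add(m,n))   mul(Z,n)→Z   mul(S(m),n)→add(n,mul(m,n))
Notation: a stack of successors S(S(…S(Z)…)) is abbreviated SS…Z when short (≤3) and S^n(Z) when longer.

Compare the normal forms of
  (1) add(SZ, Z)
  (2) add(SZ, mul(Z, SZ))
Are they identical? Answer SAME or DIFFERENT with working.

Term A:
  start: add(SZ, Z)
  [1] S(add(Z, Z))
  [2] SZ

Term B:
  start: add(SZ, mul(Z, SZ))
  [1] S(add(Z, mul(Z, SZ)))
  [2] S(mul(Z, SZ))
  [3] SZ

Answer: SAME — A ⇓ SZ, B ⇓ SZ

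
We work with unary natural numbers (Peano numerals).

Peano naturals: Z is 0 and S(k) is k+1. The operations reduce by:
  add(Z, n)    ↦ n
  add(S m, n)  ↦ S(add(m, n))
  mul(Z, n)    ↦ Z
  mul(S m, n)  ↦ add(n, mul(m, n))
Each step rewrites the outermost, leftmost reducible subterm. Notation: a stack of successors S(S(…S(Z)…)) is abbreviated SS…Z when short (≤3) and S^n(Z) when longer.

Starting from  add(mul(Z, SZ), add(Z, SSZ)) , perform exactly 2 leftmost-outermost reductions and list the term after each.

Answer: after 2 steps: add(Z, SSZ)

Derivation:
  start: add(mul(Z, SZ), add(Z, SSZ))
  [1] add(Z, add(Z, SSZ))
  [2] add(Z, SSZ)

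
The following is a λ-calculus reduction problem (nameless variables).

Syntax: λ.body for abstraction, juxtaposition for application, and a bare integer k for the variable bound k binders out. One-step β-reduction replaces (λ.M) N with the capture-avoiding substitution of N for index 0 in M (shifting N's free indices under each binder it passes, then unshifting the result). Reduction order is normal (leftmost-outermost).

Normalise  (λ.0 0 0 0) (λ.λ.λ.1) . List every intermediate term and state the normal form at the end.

Answer: normal form = λ.λ.λ.1  (in 4 steps)

Working:
  start: (λ.0 0 0 0) (λ.λ.λ.1)
  step 1: (λ.λ.λ.1) (λ.λ.λ.1) (λ.λ.λ.1) (λ.λ.λ.1)
  step 2: (λ.λ.1) (λ.λ.λ.1) (λ.λ.λ.1)
  step 3: (λ.λ.λ.λ.1) (λ.λ.λ.1)
  step 4: λ.λ.λ.1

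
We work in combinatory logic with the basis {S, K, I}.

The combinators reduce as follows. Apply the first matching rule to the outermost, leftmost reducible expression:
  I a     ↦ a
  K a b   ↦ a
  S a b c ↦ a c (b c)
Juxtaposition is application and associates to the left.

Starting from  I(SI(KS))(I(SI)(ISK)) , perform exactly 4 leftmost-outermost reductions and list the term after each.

Answer: after 4 steps: SI(ISK)(KS(I(SI)(ISK)))

Derivation:
  start: I(SI(KS))(I(SI)(ISK))
  step 1: SI(KS)(I(SI)(ISK))
  step 2: I(I(SI)(ISK))(KS(I(SI)(ISK)))
  step 3: I(SI)(ISK)(KS(I(SI)(ISK)))
  step 4: SI(ISK)(KS(I(SI)(ISK)))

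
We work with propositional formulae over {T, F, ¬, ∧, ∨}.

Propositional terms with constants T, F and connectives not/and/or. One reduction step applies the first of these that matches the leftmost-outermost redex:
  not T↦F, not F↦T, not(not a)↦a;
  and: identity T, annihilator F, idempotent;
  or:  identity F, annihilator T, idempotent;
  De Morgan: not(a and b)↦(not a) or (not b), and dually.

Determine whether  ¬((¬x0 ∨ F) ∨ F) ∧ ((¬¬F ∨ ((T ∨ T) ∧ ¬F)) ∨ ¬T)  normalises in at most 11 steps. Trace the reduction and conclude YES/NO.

  start: ¬((¬x0 ∨ F) ∨ F) ∧ ((¬¬F ∨ ((T ∨ T) ∧ ¬F)) ∨ ¬T)
  [1] (¬(¬x0 ∨ F) ∧ ¬F) ∧ ((¬¬F ∨ ((T ∨ T) ∧ ¬F)) ∨ ¬T)
  [2] ((¬¬x0 ∧ ¬F) ∧ ¬F) ∧ ((¬¬F ∨ ((T ∨ T) ∧ ¬F)) ∨ ¬T)
  [3] ((x0 ∧ ¬F) ∧ ¬F) ∧ ((¬¬F ∨ ((T ∨ T) ∧ ¬F)) ∨ ¬T)
  [4] ((x0 ∧ T) ∧ ¬F) ∧ ((¬¬F ∨ ((T ∨ T) ∧ ¬F)) ∨ ¬T)
  [5] (x0 ∧ ¬F) ∧ ((¬¬F ∨ ((T ∨ T) ∧ ¬F)) ∨ ¬T)
  [6] (x0 ∧ T) ∧ ((¬¬F ∨ ((T ∨ T) ∧ ¬F)) ∨ ¬T)
  [7] x0 ∧ ((¬¬F ∨ ((T ∨ T) ∧ ¬F)) ∨ ¬T)
  [8] x0 ∧ ((F ∨ ((T ∨ T) ∧ ¬F)) ∨ ¬T)
  [9] x0 ∧ (((T ∨ T) ∧ ¬F) ∨ ¬T)
  [10] x0 ∧ ((T ∧ ¬F) ∨ ¬T)
  [11] x0 ∧ (¬F ∨ ¬T)

Answer: NO — after 11 steps the term is x0 ∧ (¬F ∨ ¬T), not yet normal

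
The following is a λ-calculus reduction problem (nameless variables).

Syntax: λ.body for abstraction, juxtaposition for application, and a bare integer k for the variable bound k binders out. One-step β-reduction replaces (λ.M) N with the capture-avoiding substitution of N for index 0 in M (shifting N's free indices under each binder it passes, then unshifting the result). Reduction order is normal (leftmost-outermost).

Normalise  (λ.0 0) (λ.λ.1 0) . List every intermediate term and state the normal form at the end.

  start: (λ.0 0) (λ.λ.1 0)
  step 1: (λ.λ.1 0) (λ.λ.1 0)
  step 2: λ.(λ.λ.1 0) 0
  step 3: λ.λ.1 0

Answer: normal form = λ.λ.1 0  (in 3 steps)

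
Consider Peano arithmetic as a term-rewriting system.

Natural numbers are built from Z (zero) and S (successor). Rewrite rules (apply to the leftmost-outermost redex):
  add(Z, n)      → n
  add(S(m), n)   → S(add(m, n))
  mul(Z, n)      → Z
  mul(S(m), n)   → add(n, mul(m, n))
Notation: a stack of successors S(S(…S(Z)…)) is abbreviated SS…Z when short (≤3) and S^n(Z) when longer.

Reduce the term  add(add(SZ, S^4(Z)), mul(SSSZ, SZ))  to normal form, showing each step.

Answer: normal form = S^8(Z)  (in 18 steps)

Working:
  start: add(add(SZ, S^4(Z)), mul(SSSZ, SZ))
  step 1: add(S(add(Z, S^4(Z))), mul(SSSZ, SZ))
  step 2: S(add(add(Z, S^4(Z)), mul(SSSZ, SZ)))
  step 3: S(add(S^4(Z), mul(SSSZ, SZ)))
  step 4: S(S(add(SSSZ, mul(SSSZ, SZ))))
  step 5: S(S(S(add(SSZ, mul(SSSZ, SZ)))))
  step 6: S(S(S(S(add(SZ, mul(SSSZ, SZ))))))
  step 7: S(S(S(S(S(add(Z, mul(SSSZ, SZ)))))))
  step 8: S(S(S(S(S(mul(SSSZ, SZ))))))
  step 9: S(S(S(S(S(add(SZ, mul(SSZ, SZ)))))))
  step 10: S(S(S(S(S(S(add(Z, mul(SSZ, SZ))))))))
  step 11: S(S(S(S(S(S(mul(SSZ, SZ)))))))
  step 12: S(S(S(S(S(S(add(SZ, mul(SZ, SZ))))))))
  step 13: S(S(S(S(S(S(S(add(Z, mul(SZ, SZ)))))))))
  step 14: S(S(S(S(S(S(S(mul(SZ, SZ))))))))
  step 15: S(S(S(S(S(S(S(add(SZ, mul(Z, SZ)))))))))
  step 16: S(S(S(S(S(S(S(S(add(Z, mul(Z, SZ))))))))))
  step 17: S(S(S(S(S(S(S(S(mul(Z, SZ)))))))))
  step 18: S^8(Z)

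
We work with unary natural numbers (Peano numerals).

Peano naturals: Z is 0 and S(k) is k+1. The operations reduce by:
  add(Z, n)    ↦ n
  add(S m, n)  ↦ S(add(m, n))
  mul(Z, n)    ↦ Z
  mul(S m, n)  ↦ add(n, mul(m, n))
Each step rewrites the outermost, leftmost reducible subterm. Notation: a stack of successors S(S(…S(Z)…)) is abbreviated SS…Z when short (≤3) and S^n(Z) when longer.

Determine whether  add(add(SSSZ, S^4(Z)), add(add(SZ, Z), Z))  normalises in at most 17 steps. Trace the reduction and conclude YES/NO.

  start: add(add(SSSZ, S^4(Z)), add(add(SZ, Z), Z))
  →1  add(S(add(SSZ, S^4(Z))), add(add(SZ, Z), Z))
  →2  S(add(add(SSZ, S^4(Z)), add(add(SZ, Z), Z)))
  →3  S(add(S(add(SZ, S^4(Z))), add(add(SZ, Z), Z)))
  →4  S(S(add(add(SZ, S^4(Z)), add(add(SZ, Z), Z))))
  →5  S(S(add(S(add(Z, S^4(Z))), add(add(SZ, Z), Z))))
  →6  S(S(S(add(add(Z, S^4(Z)), add(add(SZ, Z), Z)))))
  →7  S(S(S(add(S^4(Z), add(add(SZ, Z), Z)))))
  →8  S(S(S(S(add(SSSZ, add(add(SZ, Z), Z))))))
  →9  S(S(S(S(S(add(SSZ, add(add(SZ, Z), Z)))))))
  →10  S(S(S(S(S(S(add(SZ, add(add(SZ, Z), Z))))))))
  →11  S(S(S(S(S(S(S(add(Z, add(add(SZ, Z), Z)))))))))
  →12  S(S(S(S(S(S(S(add(add(SZ, Z), Z))))))))
  →13  S(S(S(S(S(S(S(add(S(add(Z, Z)), Z))))))))
  →14  S(S(S(S(S(S(S(S(add(add(Z, Z), Z)))))))))
  →15  S(S(S(S(S(S(S(S(add(Z, Z)))))))))
  →16  S^8(Z)

Answer: YES — reaches normal form S^8(Z) in 16 ≤ 17 steps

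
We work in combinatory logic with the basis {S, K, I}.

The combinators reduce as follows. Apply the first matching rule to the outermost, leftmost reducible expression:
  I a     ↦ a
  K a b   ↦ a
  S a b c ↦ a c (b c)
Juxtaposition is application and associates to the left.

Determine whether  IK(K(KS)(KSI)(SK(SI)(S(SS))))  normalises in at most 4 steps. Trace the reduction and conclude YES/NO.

Answer: YES — reaches normal form KS in 3 ≤ 4 steps

Reduction:
  start: IK(K(KS)(KSI)(SK(SI)(S(SS))))
  [1] K(K(KS)(KSI)(SK(SI)(S(SS))))
  [2] K(KS(SK(SI)(S(SS))))
  [3] KS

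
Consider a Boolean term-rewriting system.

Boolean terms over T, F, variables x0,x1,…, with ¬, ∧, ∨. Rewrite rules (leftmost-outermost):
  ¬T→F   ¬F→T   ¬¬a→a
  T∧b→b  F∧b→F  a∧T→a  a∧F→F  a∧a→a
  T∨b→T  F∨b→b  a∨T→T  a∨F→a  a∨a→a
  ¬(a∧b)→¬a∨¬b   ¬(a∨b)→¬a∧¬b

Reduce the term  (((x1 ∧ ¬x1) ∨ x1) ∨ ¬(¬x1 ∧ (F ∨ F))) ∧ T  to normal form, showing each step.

Answer: normal form = T  (in 8 steps)

Derivation:
  start: (((x1 ∧ ¬x1) ∨ x1) ∨ ¬(¬x1 ∧ (F ∨ F))) ∧ T
  [1] ((x1 ∧ ¬x1) ∨ x1) ∨ ¬(¬x1 ∧ (F ∨ F))
  [2] ((x1 ∧ ¬x1) ∨ x1) ∨ (¬¬x1 ∨ ¬(F ∨ F))
  [3] ((x1 ∧ ¬x1) ∨ x1) ∨ (x1 ∨ ¬(F ∨ F))
  [4] ((x1 ∧ ¬x1) ∨ x1) ∨ (x1 ∨ (¬F ∧ ¬F))
  [5] ((x1 ∧ ¬x1) ∨ x1) ∨ (x1 ∨ ¬F)
  [6] ((x1 ∧ ¬x1) ∨ x1) ∨ (x1 ∨ T)
  [7] ((x1 ∧ ¬x1) ∨ x1) ∨ T
  [8] T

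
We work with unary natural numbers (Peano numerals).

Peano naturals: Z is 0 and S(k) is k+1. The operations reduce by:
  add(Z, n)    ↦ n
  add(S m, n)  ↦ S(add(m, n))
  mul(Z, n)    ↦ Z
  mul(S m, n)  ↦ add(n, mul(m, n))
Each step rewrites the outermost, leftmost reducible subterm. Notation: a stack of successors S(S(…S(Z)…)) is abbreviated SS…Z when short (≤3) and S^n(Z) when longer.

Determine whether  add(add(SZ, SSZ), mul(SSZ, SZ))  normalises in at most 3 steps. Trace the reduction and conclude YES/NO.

  start: add(add(SZ, SSZ), mul(SSZ, SZ))
  step 1: add(S(add(Z, SSZ)), mul(SSZ, SZ))
  step 2: S(add(add(Z, SSZ), mul(SSZ, SZ)))
  step 3: S(add(SSZ, mul(SSZ, SZ)))

Answer: NO — after 3 steps the term is S(add(SSZ, mul(SSZ, SZ))), not yet normal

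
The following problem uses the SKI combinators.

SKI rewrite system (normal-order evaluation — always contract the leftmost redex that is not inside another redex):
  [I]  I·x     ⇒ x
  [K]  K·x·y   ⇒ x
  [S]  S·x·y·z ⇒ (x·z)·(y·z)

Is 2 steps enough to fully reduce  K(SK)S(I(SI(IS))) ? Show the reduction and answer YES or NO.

  start: K(SK)S(I(SI(IS)))
  →1  SK(I(SI(IS)))
  →2  SK(SI(IS))

Answer: NO — after 2 steps the term is SK(SI(IS)), not yet normal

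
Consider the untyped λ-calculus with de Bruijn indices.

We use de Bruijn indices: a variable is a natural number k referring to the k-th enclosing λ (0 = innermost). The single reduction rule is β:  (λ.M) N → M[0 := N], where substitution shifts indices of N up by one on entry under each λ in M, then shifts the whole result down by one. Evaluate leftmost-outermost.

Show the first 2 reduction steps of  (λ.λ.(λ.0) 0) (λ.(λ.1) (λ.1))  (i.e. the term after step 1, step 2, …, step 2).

Answer: after 2 steps: λ.0

Derivation:
  start: (λ.λ.(λ.0) 0) (λ.(λ.1) (λ.1))
  →1  λ.(λ.0) 0
  →2  λ.0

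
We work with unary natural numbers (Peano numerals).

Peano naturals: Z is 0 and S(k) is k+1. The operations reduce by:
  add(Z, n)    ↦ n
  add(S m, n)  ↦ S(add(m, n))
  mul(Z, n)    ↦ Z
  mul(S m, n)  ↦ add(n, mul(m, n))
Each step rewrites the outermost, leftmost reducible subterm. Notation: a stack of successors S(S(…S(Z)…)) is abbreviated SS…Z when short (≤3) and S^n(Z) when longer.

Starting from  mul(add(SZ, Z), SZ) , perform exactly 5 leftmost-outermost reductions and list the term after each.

Answer: after 5 steps: S(mul(Z, SZ))

Reduction:
  start: mul(add(SZ, Z), SZ)
  [1] mul(S(add(Z, Z)), SZ)
  [2] add(SZ, mul(add(Z, Z), SZ))
  [3] S(add(Z, mul(add(Z, Z), SZ)))
  [4] S(mul(add(Z, Z), SZ))
  [5] S(mul(Z, SZ))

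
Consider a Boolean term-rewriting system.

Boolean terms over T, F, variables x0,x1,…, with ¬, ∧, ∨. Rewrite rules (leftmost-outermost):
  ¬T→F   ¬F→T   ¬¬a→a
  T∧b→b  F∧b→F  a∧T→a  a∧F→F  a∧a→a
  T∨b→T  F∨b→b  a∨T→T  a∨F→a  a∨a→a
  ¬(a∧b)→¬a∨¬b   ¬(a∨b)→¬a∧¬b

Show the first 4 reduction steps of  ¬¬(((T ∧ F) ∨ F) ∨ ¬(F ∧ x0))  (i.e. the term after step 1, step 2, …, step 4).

  start: ¬¬(((T ∧ F) ∨ F) ∨ ¬(F ∧ x0))
  step 1: ((T ∧ F) ∨ F) ∨ ¬(F ∧ x0)
  step 2: (T ∧ F) ∨ ¬(F ∧ x0)
  step 3: F ∨ ¬(F ∧ x0)
  step 4: ¬(F ∧ x0)

Answer: after 4 steps: ¬(F ∧ x0)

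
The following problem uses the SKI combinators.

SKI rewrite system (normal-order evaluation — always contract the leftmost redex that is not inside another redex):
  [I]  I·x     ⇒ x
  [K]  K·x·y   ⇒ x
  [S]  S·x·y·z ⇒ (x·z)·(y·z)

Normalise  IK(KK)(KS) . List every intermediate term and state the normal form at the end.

  start: IK(KK)(KS)
  step 1: K(KK)(KS)
  step 2: KK

Answer: normal form = KK  (in 2 steps)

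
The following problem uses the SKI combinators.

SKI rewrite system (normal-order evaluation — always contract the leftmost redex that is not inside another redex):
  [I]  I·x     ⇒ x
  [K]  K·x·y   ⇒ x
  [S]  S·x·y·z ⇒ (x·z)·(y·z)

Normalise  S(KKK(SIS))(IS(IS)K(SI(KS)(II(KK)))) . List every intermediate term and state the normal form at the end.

Answer: normal form = S(K(SIS))(SK(KK))  (in 14 steps)

Working:
  start: S(KKK(SIS))(IS(IS)K(SI(KS)(II(KK))))
  →1  S(K(SIS))(IS(IS)K(SI(KS)(II(KK))))
  →2  S(K(SIS))(S(IS)K(SI(KS)(II(KK))))
  →3  S(K(SIS))(IS(SI(KS)(II(KK)))(K(SI(KS)(II(KK)))))
  →4  S(K(SIS))(S(SI(KS)(II(KK)))(K(SI(KS)(II(KK)))))
  →5  S(K(SIS))(S(I(II(KK))(KS(II(KK))))(K(SI(KS)(II(KK)))))
  →6  S(K(SIS))(S(II(KK)(KS(II(KK))))(K(SI(KS)(II(KK)))))
  →7  S(K(SIS))(S(I(KK)(KS(II(KK))))(K(SI(KS)(II(KK)))))
  →8  S(K(SIS))(S(KK(KS(II(KK))))(K(SI(KS)(II(KK)))))
  →9  S(K(SIS))(SK(K(SI(KS)(II(KK)))))
  →10  S(K(SIS))(SK(K(I(II(KK))(KS(II(KK))))))
  →11  S(K(SIS))(SK(K(II(KK)(KS(II(KK))))))
  →12  S(K(SIS))(SK(K(I(KK)(KS(II(KK))))))
  →13  S(K(SIS))(SK(K(KK(KS(II(KK))))))
  →14  S(K(SIS))(SK(KK))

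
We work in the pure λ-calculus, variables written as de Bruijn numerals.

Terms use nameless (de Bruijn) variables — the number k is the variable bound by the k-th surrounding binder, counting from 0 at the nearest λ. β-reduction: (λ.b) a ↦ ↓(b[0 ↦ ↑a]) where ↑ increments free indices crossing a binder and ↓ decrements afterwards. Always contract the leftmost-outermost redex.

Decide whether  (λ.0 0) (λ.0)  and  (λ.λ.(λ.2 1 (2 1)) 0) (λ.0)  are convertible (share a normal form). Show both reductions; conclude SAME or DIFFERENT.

Term A:
  start: (λ.0 0) (λ.0)
  step 1: (λ.0) (λ.0)
  step 2: λ.0

Term B:
  start: (λ.λ.(λ.2 1 (2 1)) 0) (λ.0)
  step 1: λ.(λ.(λ.0) 1 ((λ.0) 1)) 0
  step 2: λ.(λ.0) 0 ((λ.0) 0)
  step 3: λ.0 ((λ.0) 0)
  step 4: λ.0 0

Answer: DIFFERENT — A ⇓ λ.0, B ⇓ λ.0 0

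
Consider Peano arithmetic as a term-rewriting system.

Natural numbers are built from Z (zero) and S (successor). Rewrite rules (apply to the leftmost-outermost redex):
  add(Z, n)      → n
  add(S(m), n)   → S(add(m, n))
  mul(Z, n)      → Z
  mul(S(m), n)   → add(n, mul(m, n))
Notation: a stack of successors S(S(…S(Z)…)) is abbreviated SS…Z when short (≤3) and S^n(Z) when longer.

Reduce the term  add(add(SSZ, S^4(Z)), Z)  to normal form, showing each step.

Answer: normal form = S^6(Z)  (in 10 steps)

Derivation:
  start: add(add(SSZ, S^4(Z)), Z)
  →1  add(S(add(SZ, S^4(Z))), Z)
  →2  S(add(add(SZ, S^4(Z)), Z))
  →3  S(add(S(add(Z, S^4(Z))), Z))
  →4  S(S(add(add(Z, S^4(Z)), Z)))
  →5  S(S(add(S^4(Z), Z)))
  →6  S(S(S(add(SSSZ, Z))))
  →7  S(S(S(S(add(SSZ, Z)))))
  →8  S(S(S(S(S(add(SZ, Z))))))
  →9  S(S(S(S(S(S(add(Z, Z)))))))
  →10  S^6(Z)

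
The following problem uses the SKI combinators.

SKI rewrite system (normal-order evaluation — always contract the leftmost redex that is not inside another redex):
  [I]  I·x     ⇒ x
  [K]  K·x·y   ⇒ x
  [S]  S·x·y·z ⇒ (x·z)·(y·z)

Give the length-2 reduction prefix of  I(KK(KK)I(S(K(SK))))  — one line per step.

  start: I(KK(KK)I(S(K(SK))))
  [1] KK(KK)I(S(K(SK)))
  [2] KI(S(K(SK)))

Answer: after 2 steps: KI(S(K(SK)))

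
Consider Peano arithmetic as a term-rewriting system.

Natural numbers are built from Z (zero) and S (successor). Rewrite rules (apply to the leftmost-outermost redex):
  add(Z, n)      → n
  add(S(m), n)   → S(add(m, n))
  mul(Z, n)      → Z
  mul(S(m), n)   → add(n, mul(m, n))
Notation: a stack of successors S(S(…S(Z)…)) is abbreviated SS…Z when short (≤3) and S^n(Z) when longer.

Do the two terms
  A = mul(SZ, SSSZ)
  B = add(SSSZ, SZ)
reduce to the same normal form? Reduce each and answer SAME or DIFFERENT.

Answer: DIFFERENT — A ⇓ SSSZ, B ⇓ S^4(Z)

Derivation:
Term A:
  start: mul(SZ, SSSZ)
  step 1: add(SSSZ, mul(Z, SSSZ))
  step 2: S(add(SSZ, mul(Z, SSSZ)))
  step 3: S(S(add(SZ, mul(Z, SSSZ))))
  step 4: S(S(S(add(Z, mul(Z, SSSZ)))))
  step 5: S(S(S(mul(Z, SSSZ))))
  step 6: SSSZ

Term B:
  start: add(SSSZ, SZ)
  step 1: S(add(SSZ, SZ))
  step 2: S(S(add(SZ, SZ)))
  step 3: S(S(S(add(Z, SZ))))
  step 4: S^4(Z)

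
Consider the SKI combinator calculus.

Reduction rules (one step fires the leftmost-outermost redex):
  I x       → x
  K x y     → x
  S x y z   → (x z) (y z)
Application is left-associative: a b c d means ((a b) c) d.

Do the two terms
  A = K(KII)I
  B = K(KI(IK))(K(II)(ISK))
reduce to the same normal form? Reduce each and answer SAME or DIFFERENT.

Term A:
  start: K(KII)I
  →1  KII
  →2  I

Term B:
  start: K(KI(IK))(K(II)(ISK))
  →1  KI(IK)
  →2  I

Answer: SAME — A ⇓ I, B ⇓ I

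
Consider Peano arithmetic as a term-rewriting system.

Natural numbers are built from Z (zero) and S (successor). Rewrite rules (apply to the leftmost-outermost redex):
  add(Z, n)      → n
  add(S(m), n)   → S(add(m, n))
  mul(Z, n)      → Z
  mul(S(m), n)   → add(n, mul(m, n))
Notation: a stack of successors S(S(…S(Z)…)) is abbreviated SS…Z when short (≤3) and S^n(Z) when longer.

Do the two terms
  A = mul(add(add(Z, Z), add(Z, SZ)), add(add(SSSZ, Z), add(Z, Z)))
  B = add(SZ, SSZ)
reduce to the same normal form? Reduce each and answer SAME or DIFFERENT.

Answer: SAME — A ⇓ SSSZ, B ⇓ SSSZ

Derivation:
Term A:
  start: mul(add(add(Z, Z), add(Z, SZ)), add(add(SSSZ, Z), add(Z, Z)))
  →1  mul(add(Z, add(Z, SZ)), add(add(SSSZ, Z), add(Z, Z)))
  →2  mul(add(Z, SZ), add(add(SSSZ, Z), add(Z, Z)))
  →3  mul(SZ, add(add(SSSZ, Z), add(Z, Z)))
  →4  add(add(add(SSSZ, Z), add(Z, Z)), mul(Z, add(add(SSSZ, Z), add(Z, Z))))
  →5  add(add(S(add(SSZ, Z)), add(Z, Z)), mul(Z, add(add(SSSZ, Z), add(Z, Z))))
  →6  add(S(add(add(SSZ, Z), add(Z, Z))), mul(Z, add(add(SSSZ, Z), add(Z, Z))))
  →7  S(add(add(add(SSZ, Z), add(Z, Z)), mul(Z, add(add(SSSZ, Z), add(Z, Z)))))
  →8  S(add(add(S(add(SZ, Z)), add(Z, Z)), mul(Z, add(add(SSSZ, Z), add(Z, Z)))))
  →9  S(add(S(add(add(SZ, Z), add(Z, Z))), mul(Z, add(add(SSSZ, Z), add(Z, Z)))))
  →10  S(S(add(add(add(SZ, Z), add(Z, Z)), mul(Z, add(add(SSSZ, Z), add(Z, Z))))))
  →11  S(S(add(add(S(add(Z, Z)), add(Z, Z)), mul(Z, add(add(SSSZ, Z), add(Z, Z))))))
  →12  S(S(add(S(add(add(Z, Z), add(Z, Z))), mul(Z, add(add(SSSZ, Z), add(Z, Z))))))
  →13  S(S(S(add(add(add(Z, Z), add(Z, Z)), mul(Z, add(add(SSSZ, Z), add(Z, Z)))))))
  →14  S(S(S(add(add(Z, add(Z, Z)), mul(Z, add(add(SSSZ, Z), add(Z, Z)))))))
  →15  S(S(S(add(add(Z, Z), mul(Z, add(add(SSSZ, Z), add(Z, Z)))))))
  →16  S(S(S(add(Z, mul(Z, add(add(SSSZ, Z), add(Z, Z)))))))
  →17  S(S(S(mul(Z, add(add(SSSZ, Z), add(Z, Z))))))
  →18  SSSZ

Term B:
  start: add(SZ, SSZ)
  →1  S(add(Z, SSZ))
  →2  SSSZ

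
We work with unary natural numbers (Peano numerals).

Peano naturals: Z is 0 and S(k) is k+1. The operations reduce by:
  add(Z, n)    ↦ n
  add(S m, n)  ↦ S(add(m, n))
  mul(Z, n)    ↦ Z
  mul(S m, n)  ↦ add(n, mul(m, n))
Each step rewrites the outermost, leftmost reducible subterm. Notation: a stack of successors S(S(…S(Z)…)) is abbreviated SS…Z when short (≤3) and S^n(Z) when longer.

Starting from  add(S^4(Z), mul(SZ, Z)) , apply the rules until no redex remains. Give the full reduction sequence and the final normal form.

  start: add(S^4(Z), mul(SZ, Z))
  [1] S(add(SSSZ, mul(SZ, Z)))
  [2] S(S(add(SSZ, mul(SZ, Z))))
  [3] S(S(S(add(SZ, mul(SZ, Z)))))
  [4] S(S(S(S(add(Z, mul(SZ, Z))))))
  [5] S(S(S(S(mul(SZ, Z)))))
  [6] S(S(S(S(add(Z, mul(Z, Z))))))
  [7] S(S(S(S(mul(Z, Z)))))
  [8] S^4(Z)

Answer: normal form = S^4(Z)  (in 8 steps)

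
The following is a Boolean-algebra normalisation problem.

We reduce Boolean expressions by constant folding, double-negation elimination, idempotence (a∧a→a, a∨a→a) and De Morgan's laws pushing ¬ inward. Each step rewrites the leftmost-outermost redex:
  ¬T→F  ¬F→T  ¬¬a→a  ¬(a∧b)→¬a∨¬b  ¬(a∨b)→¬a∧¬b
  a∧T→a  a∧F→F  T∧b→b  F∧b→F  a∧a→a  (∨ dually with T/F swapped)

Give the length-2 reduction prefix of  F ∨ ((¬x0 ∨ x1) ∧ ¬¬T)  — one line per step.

Answer: after 2 steps: (¬x0 ∨ x1) ∧ T

Reduction:
  start: F ∨ ((¬x0 ∨ x1) ∧ ¬¬T)
  →1  (¬x0 ∨ x1) ∧ ¬¬T
  →2  (¬x0 ∨ x1) ∧ T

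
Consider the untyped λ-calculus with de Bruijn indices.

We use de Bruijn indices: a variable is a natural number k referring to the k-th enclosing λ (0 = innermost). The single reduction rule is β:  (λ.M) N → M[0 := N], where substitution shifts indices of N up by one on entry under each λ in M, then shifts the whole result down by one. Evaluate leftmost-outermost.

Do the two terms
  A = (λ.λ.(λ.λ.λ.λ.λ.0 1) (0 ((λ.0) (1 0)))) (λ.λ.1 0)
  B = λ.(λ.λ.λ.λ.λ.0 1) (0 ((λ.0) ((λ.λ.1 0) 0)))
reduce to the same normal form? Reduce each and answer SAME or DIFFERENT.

Answer: SAME — A ⇓ λ.λ.λ.λ.λ.0 1, B ⇓ λ.λ.λ.λ.λ.0 1

Working:
Term A:
  start: (λ.λ.(λ.λ.λ.λ.λ.0 1) (0 ((λ.0) (1 0)))) (λ.λ.1 0)
  [1] λ.(λ.λ.λ.λ.λ.0 1) (0 ((λ.0) ((λ.λ.1 0) 0)))
  [2] λ.λ.λ.λ.λ.0 1

Term B:
  start: λ.(λ.λ.λ.λ.λ.0 1) (0 ((λ.0) ((λ.λ.1 0) 0)))
  [1] λ.λ.λ.λ.λ.0 1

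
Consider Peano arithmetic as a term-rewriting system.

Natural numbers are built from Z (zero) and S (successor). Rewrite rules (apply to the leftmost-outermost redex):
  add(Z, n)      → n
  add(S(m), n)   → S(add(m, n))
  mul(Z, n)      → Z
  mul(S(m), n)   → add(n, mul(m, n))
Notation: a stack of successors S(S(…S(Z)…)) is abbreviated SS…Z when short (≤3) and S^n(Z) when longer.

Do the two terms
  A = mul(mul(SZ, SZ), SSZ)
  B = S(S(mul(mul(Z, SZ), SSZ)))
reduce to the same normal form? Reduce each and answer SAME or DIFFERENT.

Answer: SAME — A ⇓ SSZ, B ⇓ SSZ

Reduction:
Term A:
  start: mul(mul(SZ, SZ), SSZ)
  [1] mul(add(SZ, mul(Z, SZ)), SSZ)
  [2] mul(S(add(Z, mul(Z, SZ))), SSZ)
  [3] add(SSZ, mul(add(Z, mul(Z, SZ)), SSZ))
  [4] S(add(SZ, mul(add(Z, mul(Z, SZ)), SSZ)))
  [5] S(S(add(Z, mul(add(Z, mul(Z, SZ)), SSZ))))
  [6] S(S(mul(add(Z, mul(Z, SZ)), SSZ)))
  [7] S(S(mul(mul(Z, SZ), SSZ)))
  [8] S(S(mul(Z, SSZ)))
  [9] SSZ

Term B:
  start: S(S(mul(mul(Z, SZ), SSZ)))
  [1] S(S(mul(Z, SSZ)))
  [2] SSZ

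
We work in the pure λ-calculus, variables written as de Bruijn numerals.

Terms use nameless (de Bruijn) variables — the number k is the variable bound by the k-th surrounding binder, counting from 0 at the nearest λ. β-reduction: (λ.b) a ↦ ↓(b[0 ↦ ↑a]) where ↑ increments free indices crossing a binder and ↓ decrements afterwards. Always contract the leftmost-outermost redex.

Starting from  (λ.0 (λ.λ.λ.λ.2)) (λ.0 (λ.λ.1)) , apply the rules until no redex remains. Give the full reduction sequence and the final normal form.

  start: (λ.0 (λ.λ.λ.λ.2)) (λ.0 (λ.λ.1))
  →1  (λ.0 (λ.λ.1)) (λ.λ.λ.λ.2)
  →2  (λ.λ.λ.λ.2) (λ.λ.1)
  →3  λ.λ.λ.2

Answer: normal form = λ.λ.λ.2  (in 3 steps)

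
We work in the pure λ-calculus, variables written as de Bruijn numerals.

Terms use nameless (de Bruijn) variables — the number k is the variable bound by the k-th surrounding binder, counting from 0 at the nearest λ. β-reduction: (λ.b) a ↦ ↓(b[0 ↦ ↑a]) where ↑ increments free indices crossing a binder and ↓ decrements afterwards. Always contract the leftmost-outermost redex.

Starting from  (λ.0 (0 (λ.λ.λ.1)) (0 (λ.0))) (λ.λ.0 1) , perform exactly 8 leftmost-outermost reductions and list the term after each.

Answer: after 8 steps: λ.λ.λ.1

Reduction:
  start: (λ.0 (0 (λ.λ.λ.1)) (0 (λ.0))) (λ.λ.0 1)
  →1  (λ.λ.0 1) ((λ.λ.0 1) (λ.λ.λ.1)) ((λ.λ.0 1) (λ.0))
  →2  (λ.0 ((λ.λ.0 1) (λ.λ.λ.1))) ((λ.λ.0 1) (λ.0))
  →3  (λ.λ.0 1) (λ.0) ((λ.λ.0 1) (λ.λ.λ.1))
  →4  (λ.0 (λ.0)) ((λ.λ.0 1) (λ.λ.λ.1))
  →5  (λ.λ.0 1) (λ.λ.λ.1) (λ.0)
  →6  (λ.0 (λ.λ.λ.1)) (λ.0)
  →7  (λ.0) (λ.λ.λ.1)
  →8  λ.λ.λ.1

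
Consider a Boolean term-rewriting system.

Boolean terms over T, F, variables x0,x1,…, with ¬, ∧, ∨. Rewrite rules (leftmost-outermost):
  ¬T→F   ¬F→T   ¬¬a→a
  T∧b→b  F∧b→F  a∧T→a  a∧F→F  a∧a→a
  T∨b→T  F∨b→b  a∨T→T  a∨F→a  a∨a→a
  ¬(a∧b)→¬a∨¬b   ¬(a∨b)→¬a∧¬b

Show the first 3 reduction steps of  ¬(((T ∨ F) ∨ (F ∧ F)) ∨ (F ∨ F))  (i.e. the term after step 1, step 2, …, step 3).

  start: ¬(((T ∨ F) ∨ (F ∧ F)) ∨ (F ∨ F))
  →1  ¬((T ∨ F) ∨ (F ∧ F)) ∧ ¬(F ∨ F)
  →2  (¬(T ∨ F) ∧ ¬(F ∧ F)) ∧ ¬(F ∨ F)
  →3  ((¬T ∧ ¬F) ∧ ¬(F ∧ F)) ∧ ¬(F ∨ F)

Answer: after 3 steps: ((¬T ∧ ¬F) ∧ ¬(F ∧ F)) ∧ ¬(F ∨ F)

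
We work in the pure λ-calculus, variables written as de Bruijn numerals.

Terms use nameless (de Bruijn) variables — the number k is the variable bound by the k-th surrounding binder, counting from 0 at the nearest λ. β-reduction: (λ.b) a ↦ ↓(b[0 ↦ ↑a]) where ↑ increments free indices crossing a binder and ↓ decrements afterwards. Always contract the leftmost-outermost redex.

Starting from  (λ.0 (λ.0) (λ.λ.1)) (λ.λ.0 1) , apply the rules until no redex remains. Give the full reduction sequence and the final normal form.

Answer: normal form = λ.λ.0  (in 4 steps)

Derivation:
  start: (λ.0 (λ.0) (λ.λ.1)) (λ.λ.0 1)
  →1  (λ.λ.0 1) (λ.0) (λ.λ.1)
  →2  (λ.0 (λ.0)) (λ.λ.1)
  →3  (λ.λ.1) (λ.0)
  →4  λ.λ.0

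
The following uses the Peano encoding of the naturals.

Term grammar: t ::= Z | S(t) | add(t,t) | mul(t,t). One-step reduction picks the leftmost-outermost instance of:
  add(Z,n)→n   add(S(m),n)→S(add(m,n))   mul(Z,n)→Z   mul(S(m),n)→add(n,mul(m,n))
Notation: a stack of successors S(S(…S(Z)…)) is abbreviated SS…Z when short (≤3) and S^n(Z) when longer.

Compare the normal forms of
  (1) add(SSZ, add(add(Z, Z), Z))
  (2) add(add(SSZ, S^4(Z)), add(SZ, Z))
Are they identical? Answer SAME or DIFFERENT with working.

Term A:
  start: add(SSZ, add(add(Z, Z), Z))
  →1  S(add(SZ, add(add(Z, Z), Z)))
  →2  S(S(add(Z, add(add(Z, Z), Z))))
  →3  S(S(add(add(Z, Z), Z)))
  →4  S(S(add(Z, Z)))
  →5  SSZ

Term B:
  start: add(add(SSZ, S^4(Z)), add(SZ, Z))
  →1  add(S(add(SZ, S^4(Z))), add(SZ, Z))
  →2  S(add(add(SZ, S^4(Z)), add(SZ, Z)))
  →3  S(add(S(add(Z, S^4(Z))), add(SZ, Z)))
  →4  S(S(add(add(Z, S^4(Z)), add(SZ, Z))))
  →5  S(S(add(S^4(Z), add(SZ, Z))))
  →6  S(S(S(add(SSSZ, add(SZ, Z)))))
  →7  S(S(S(S(add(SSZ, add(SZ, Z))))))
  →8  S(S(S(S(S(add(SZ, add(SZ, Z)))))))
  →9  S(S(S(S(S(S(add(Z, add(SZ, Z))))))))
  →10  S(S(S(S(S(S(add(SZ, Z)))))))
  →11  S(S(S(S(S(S(S(add(Z, Z))))))))
  →12  S^7(Z)

Answer: DIFFERENT — A ⇓ SSZ, B ⇓ S^7(Z)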